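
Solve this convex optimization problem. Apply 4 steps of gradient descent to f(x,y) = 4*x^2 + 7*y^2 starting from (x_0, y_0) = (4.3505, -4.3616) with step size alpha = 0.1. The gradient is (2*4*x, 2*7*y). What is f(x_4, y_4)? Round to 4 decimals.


Gradient descent on f(x,y) = 4*x^2 + 7*y^2.
Starting point: (4.3505, -4.3616), alpha = 0.1
Step 1: grad_x = 2*4*4.3505 = 34.804, grad_y = 2*7*-4.3616 = -61.0624
  x_1 = 4.3505 - 0.1*34.804 = 0.8701
  y_1 = -4.3616 - 0.1*-61.0624 = 1.7446
Step 2: grad_x = 2*4*0.8701 = 6.9608, grad_y = 2*7*1.7446 = 24.425
  x_2 = 0.8701 - 0.1*6.9608 = 0.174
  y_2 = 1.7446 - 0.1*24.425 = -0.6979
Step 3: grad_x = 2*4*0.174 = 1.3922, grad_y = 2*7*-0.6979 = -9.77
  x_3 = 0.174 - 0.1*1.3922 = 0.0348
  y_3 = -0.6979 - 0.1*-9.77 = 0.2791
Step 4: grad_x = 2*4*0.0348 = 0.2784, grad_y = 2*7*0.2791 = 3.908
  x_4 = 0.0348 - 0.1*0.2784 = 0.007
  y_4 = 0.2791 - 0.1*3.908 = -0.1117
f(0.007, -0.1117) = 4*0.007^2 + 7*(-0.1117)^2 = 0.0875


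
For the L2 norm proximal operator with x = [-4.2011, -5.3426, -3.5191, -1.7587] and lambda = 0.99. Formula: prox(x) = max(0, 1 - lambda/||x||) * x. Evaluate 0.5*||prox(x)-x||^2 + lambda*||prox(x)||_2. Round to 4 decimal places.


Step 1: Compute ||x||.
||x|| = 7.853
Step 2: Compute scaling factor.
scale = max(0, 1 - 0.99/7.853) = 0.8739
Step 3: prox(x) = [-3.6715, -4.6691, -3.0755, -1.537]
||prox(x)|| = 6.863
Step 4: Proximal objective.
0.5*||prox-x||^2 = 0.4901
lambda*||prox|| = 6.7944
Total = 7.2844


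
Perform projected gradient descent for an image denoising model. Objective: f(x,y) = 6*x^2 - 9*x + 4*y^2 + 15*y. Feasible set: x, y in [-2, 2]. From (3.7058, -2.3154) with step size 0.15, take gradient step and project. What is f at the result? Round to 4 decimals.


Step 1: Compute gradient at (3.7058, -2.3154).
grad_x = 2*6*3.7058 - 9 = 35.4696
grad_y = 2*4*-2.3154 + 15 = -3.5232
Step 2: Gradient step.
x_raw = 3.7058 - 0.15*35.4696 = -1.6146
y_raw = -2.3154 - 0.15*-3.5232 = -1.7869
Step 3: Project onto [-2, 2].
x_proj = clip(-1.6146) = -1.6146
y_proj = clip(-1.7869) = -1.7869
Step 4: Evaluate f.
f(-1.6146, -1.7869) = 16.1427


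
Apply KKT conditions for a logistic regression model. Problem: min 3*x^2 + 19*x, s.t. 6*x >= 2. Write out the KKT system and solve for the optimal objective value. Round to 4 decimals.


Step 1: Try lambda = 0 (constraint inactive).
x_unc = -19/(2*3) = -3.1667
Check: 6*-3.1667 = -19.0002 < 2 -- violated!
Step 2: Constraint must be active: 6*x = 2
x* = 2/6 = 1/3 = 0.3333 (rounded; the exact value 1/3 is used below)
lambda = (2*3*(1/3) + 19)/6 = 3.5
Step 3: Compute optimal value.
f(x*) = 3*(1/3)^2 + 19*(1/3) = 6.6667


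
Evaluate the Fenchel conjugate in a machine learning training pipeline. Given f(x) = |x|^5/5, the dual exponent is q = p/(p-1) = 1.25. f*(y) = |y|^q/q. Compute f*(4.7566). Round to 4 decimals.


The conjugate exponent q satisfies 1/p + 1/q = 1.
p = 5, so q = 5/(5 - 1) = 1.25
|y|^q = 4.7566^1.25 = 7.0246
f*(4.7566) = 7.0246 / 1.25 = 5.6197


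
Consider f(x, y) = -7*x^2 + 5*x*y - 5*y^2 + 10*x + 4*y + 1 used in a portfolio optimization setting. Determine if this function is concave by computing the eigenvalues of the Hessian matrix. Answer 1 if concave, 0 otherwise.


The Hessian of f(x,y) = -7*x^2 + 5*x*y - 5*y^2 + 10*x + 4*y + 1 is:
H = [[-14, 5], [5, -10]]
Trace = -14 - 10 = -24
Determinant = -14*-10 - (5)^2 = 115
Discriminant = (-24)^2 - 4*115 = 116.0
Eigenvalues: lambda_1 = -17.3852, lambda_2 = -6.6148
The function is concave.

1


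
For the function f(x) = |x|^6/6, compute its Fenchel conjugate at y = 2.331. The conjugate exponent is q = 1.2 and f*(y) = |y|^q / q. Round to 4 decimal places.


The conjugate exponent q satisfies 1/p + 1/q = 1.
p = 6, so q = 6/(6 - 1) = 1.2
|y|^q = 2.331^1.2 = 2.7609
f*(2.331) = 2.7609 / 1.2 = 2.3008


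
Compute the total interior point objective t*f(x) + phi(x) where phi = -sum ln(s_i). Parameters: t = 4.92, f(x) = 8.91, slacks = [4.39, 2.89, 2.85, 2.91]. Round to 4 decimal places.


Step 1: Compute log-barrier.
ln values: [1.4793, 1.0613, 1.0473, 1.0682]
phi = -(1.4793 + 1.0613 + 1.0473 + 1.0682) = -4.6561
Step 2: Compute augmented objective.
t*f(x) = 4.92*8.91 = 43.8372
Total = 43.8372 - 4.6561 = 39.1811


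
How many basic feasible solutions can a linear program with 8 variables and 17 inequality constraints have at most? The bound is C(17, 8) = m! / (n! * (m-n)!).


Each vertex corresponds to some choice of n active constraints out of m, so the number of vertices is at most C(m, n) = m! / (n!(m-n)!).
m = 17, n = 8
Numerator: 17 * 16 * 15 * 14 * 13 * 12 * 11 * 10
Denominator: 8! = 40320
C(17, 8) = 24310


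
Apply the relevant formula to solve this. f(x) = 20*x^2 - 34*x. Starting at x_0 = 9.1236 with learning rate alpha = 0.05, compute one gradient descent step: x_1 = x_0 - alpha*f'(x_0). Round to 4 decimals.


We compute the gradient at x_0 and apply the update.
f'(x) = 40*x - 34
f'(9.1236) = 40*9.1236 - 34 = 330.944
x_1 = 9.1236 - 0.05*330.944 = -7.4236


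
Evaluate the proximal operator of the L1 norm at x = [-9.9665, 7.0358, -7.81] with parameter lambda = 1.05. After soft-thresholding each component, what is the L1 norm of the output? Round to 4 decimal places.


Soft-thresholding with lambda = 1.05:
prox(-9.9665) = sign(-9.9665)*max(|-9.9665| - 1.05, 0) = -8.9165
prox(7.0358) = sign(7.0358)*max(|7.0358| - 1.05, 0) = 5.9858
prox(-7.81) = sign(-7.81)*max(|-7.81| - 1.05, 0) = -6.76
prox(x) = [-8.9165, 5.9858, -6.76]
||prox(x)||_1 = 8.9165 + 5.9858 + 6.76 = 21.6623


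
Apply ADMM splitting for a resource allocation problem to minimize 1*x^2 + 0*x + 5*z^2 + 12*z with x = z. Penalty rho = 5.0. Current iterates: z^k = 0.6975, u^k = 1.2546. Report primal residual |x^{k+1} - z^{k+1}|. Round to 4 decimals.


ADMM iteration with rho = 5.0, z^k = 0.6975, u^k = 1.2546
Step 1: x-update.
Minimize 1*x^2 + 0*x + (5.0/2)*(x - 0.6975 + 1.2546)^2
FOC: (2*1 + 5.0)*x = 0 + 5.0*(0.6975 - 1.2546)
x^{k+1} = -0.3979
Step 2: z-update.
Minimize 5*z^2 + 12*z + (5.0/2)*(-0.3979 - z + 1.2546)^2
FOC: (2*5 + 5.0)*z = -12 + 5.0*(-0.3979 + 1.2546)
z^{k+1} = -0.5144
Step 3: u-update.
u^{k+1} = 1.2546 - 0.3979 + 0.5144 = 1.3711
Step 4: Primal residual = |-0.3979 + 0.5144| = 0.1165


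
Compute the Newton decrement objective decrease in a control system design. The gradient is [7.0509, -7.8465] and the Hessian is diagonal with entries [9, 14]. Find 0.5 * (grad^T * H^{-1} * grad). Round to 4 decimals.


Step 1: H is diagonal, so H^(-1) * g = [0.7834, -0.5605].
Step 2: g^T H^(-1) g = sum_i g_i^2 / H_ii
  = (7.0509)^2/9 + (-7.8465)^2/14
  = 5.5239 + 4.3977 = 9.9216
Step 3: Objective decrease = 0.5 * g^T H^(-1) g = 4.9608


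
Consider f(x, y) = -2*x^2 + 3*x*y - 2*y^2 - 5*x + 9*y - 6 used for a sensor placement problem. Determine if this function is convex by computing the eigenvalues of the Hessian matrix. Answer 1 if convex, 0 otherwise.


The Hessian of f(x,y) = -2*x^2 + 3*x*y - 2*y^2 - 5*x + 9*y - 6 is:
H = [[-4, 3], [3, -4]]
Trace = -4 - 4 = -8
Determinant = -4*-4 - (3)^2 = 7
Discriminant = (-8)^2 - 4*7 = 36.0
Eigenvalues: lambda_1 = -7.0, lambda_2 = -1.0
The function is not convex.

0


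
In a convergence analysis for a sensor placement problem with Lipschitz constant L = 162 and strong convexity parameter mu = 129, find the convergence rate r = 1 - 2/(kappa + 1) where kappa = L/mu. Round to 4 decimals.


Step 1: Compute the condition number.
kappa = L/mu = 162/129 = 1.2558
Step 2: Compute the convergence rate.
r = 1 - 2/(kappa + 1) = 1 - 2*mu/(L + mu) = (L - mu)/(L + mu) = 33/291 = 0.1134


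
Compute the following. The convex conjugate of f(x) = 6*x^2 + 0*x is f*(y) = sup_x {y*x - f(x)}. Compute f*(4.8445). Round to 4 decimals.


f*(y) = sup_x {y*x - a*x^2 - b*x} = sup_x {(y-b)*x - a*x^2}
FOC: (y - b) - 2a*x = 0 => x* = (y - b)/(2a)
x* = (4.8445 - 0)/(2*6) = 0.4037
f*(4.8445) = (y-b)^2/(4a) = (4.8445 - 0)^2/(4*6)
= 23.4692/24 = 0.9779


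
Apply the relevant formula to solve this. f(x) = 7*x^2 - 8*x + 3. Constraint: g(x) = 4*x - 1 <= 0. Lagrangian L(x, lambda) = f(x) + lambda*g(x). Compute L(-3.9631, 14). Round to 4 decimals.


Step 1: Evaluate f(x).
f(-3.9631) = 7*(-3.9631)^2 - 8*(-3.9631) + 3 = 144.6479
Step 2: Evaluate g(x).
g(-3.9631) = 4*-3.9631 - 1 = -16.8524
Step 3: Compute Lagrangian.
L = 144.6479 + 14*-16.8524 = -91.2857


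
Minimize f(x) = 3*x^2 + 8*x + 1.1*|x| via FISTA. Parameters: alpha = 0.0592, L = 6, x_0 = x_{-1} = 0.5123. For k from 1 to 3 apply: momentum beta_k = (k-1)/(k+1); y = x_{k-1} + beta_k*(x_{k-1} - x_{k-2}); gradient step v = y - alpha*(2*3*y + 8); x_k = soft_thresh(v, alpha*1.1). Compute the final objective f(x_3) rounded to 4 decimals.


FISTA on f(x) = 3*x^2 + 8*x + 1.1*|x|
L = 6, alpha = 0.0592
Iteration 1: beta = 0.0, y = 0.5123 + 0.0*(0.5123 - 0.5123) = 0.5123
  grad(y) = 11.0738, v = y - alpha*grad = -0.1433
  prox(v) = soft_thresh(-0.1433, 0.0651) = -0.0781
Iteration 2: beta = 0.3333, y = -0.0781 + 0.3333*(-0.0781 - 0.5123) = -0.275
  grad(y) = 6.3502, v = y - alpha*grad = -0.6509
  prox(v) = soft_thresh(-0.6509, 0.0651) = -0.5858
Iteration 3: beta = 0.5, y = -0.5858 + 0.5*(-0.5858 + 0.0781) = -0.8396
  grad(y) = 2.9624, v = y - alpha*grad = -1.015
  prox(v) = soft_thresh(-1.015, 0.0651) = -0.9498
f(x_3) = 3*(-0.9498)^2 + 8*(-0.9498) + 1.1*|-0.9498| = -3.8473


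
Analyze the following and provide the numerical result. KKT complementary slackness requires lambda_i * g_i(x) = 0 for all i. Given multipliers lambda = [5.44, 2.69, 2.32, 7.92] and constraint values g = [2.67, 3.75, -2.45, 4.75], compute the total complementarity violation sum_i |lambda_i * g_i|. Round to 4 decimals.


KKT complementary slackness check:
lambda_1 * g_1 = 5.44 * 2.67 = 14.5248
lambda_2 * g_2 = 2.69 * 3.75 = 10.0875
lambda_3 * g_3 = 2.32 * -2.45 = -5.684
lambda_4 * g_4 = 7.92 * 4.75 = 37.62
Total violation = 14.5248 + 10.0875 + 5.684 + 37.62 = 67.9163


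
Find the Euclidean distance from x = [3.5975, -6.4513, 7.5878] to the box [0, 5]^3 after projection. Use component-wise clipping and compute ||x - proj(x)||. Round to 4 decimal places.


Project each component onto [0, 5].
clip(3.5975) = 3.5975, clip(-6.4513) = 0.0, clip(7.5878) = 5.0
Projection = [3.5975, 0.0, 5.0]
Squared diffs: [0.0, 41.6193, 6.6967]
Distance = sqrt(48.316) = 6.951


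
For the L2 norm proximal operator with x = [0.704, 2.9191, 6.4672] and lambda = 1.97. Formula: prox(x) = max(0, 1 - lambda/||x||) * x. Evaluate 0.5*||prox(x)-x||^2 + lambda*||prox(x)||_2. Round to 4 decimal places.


Step 1: Compute ||x||.
||x|| = 7.1303
Step 2: Compute scaling factor.
scale = max(0, 1 - 1.97/7.1303) = 0.7237
Step 3: prox(x) = [0.5095, 2.1126, 4.6804]
||prox(x)|| = 5.1603
Step 4: Proximal objective.
0.5*||prox-x||^2 = 1.9405
lambda*||prox|| = 10.1658
Total = 12.1063


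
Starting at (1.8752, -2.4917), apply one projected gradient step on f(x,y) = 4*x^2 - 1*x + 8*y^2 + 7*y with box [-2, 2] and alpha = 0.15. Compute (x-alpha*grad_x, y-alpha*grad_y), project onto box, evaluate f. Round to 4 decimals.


Step 1: Compute gradient at (1.8752, -2.4917).
grad_x = 2*4*1.8752 - 1 = 14.0016
grad_y = 2*8*-2.4917 + 7 = -32.8672
Step 2: Gradient step.
x_raw = 1.8752 - 0.15*14.0016 = -0.225
y_raw = -2.4917 - 0.15*-32.8672 = 2.4384
Step 3: Project onto [-2, 2].
x_proj = clip(-0.225) = -0.225
y_proj = clip(2.4384) = 2.0
Step 4: Evaluate f.
f(-0.225, 2.0) = 46.4276


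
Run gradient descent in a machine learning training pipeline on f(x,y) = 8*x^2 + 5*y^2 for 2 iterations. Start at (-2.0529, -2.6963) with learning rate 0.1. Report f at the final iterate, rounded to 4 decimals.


Gradient descent on f(x,y) = 8*x^2 + 5*y^2.
Starting point: (-2.0529, -2.6963), alpha = 0.1
Step 1: grad_x = 2*8*-2.0529 = -32.8464, grad_y = 2*5*-2.6963 = -26.963
  x_1 = -2.0529 - 0.1*-32.8464 = 1.2317
  y_1 = -2.6963 - 0.1*-26.963 = 0.0
Step 2: grad_x = 2*8*1.2317 = 19.7078, grad_y = 2*5*0.0 = 0.0
  x_2 = 1.2317 - 0.1*19.7078 = -0.739
  y_2 = 0.0 - 0.1*0.0 = 0.0
f(-0.739, 0.0) = 8*(-0.739)^2 + 5*0.0^2 = 4.3695


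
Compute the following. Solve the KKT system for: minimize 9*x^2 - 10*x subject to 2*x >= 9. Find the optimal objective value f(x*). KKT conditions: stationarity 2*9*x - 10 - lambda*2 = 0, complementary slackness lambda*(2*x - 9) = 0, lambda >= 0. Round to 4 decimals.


Step 1: Try lambda = 0 (constraint inactive).
x_unc = 10/(2*9) = 0.5556
Check: 2*0.5556 = 1.1112 < 9 -- violated!
Step 2: Constraint must be active: 2*x = 9
x* = 9/2 = 4.5
lambda = (2*9*4.5 - 10)/2 = 35.5
Step 3: Compute optimal value.
f(x*) = 9*4.5^2 - 10*4.5 = 137.25


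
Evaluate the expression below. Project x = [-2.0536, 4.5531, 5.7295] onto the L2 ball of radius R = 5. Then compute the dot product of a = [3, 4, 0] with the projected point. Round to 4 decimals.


Step 1: Compute ||x|| (intermediates to 6 decimals).
||x|| = sqrt((-2.0536)^2 + 4.5531^2 + 5.7295^2) = 7.600997
Step 2: Project.
Since ||x|| > R, scale = R/||x|| = 5/7.600997 = 0.657808, proj(x) = scale * x
proj(x) = [-1.350875, 2.995066, 3.768911]
Step 3: Dot product.
a^T * proj(x) = 3*(-1.350875) + 4*2.995066 + 0*3.768911 = 7.9276


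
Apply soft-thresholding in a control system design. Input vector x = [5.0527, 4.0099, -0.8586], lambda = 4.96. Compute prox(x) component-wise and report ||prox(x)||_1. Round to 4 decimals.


Soft-thresholding with lambda = 4.96:
prox(5.0527) = sign(5.0527)*max(|5.0527| - 4.96, 0) = 0.0927
prox(4.0099) = sign(4.0099)*max(|4.0099| - 4.96, 0) = 0.0
prox(-0.8586) = sign(-0.8586)*max(|-0.8586| - 4.96, 0) = 0.0
prox(x) = [0.0927, 0.0, 0.0]
||prox(x)||_1 = 0.0927 + 0.0 + 0.0 = 0.0927


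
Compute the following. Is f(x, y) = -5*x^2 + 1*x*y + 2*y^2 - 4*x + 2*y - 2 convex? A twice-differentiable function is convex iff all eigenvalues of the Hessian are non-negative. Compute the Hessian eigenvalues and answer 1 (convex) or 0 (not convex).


The Hessian of f(x,y) = -5*x^2 + 1*x*y + 2*y^2 - 4*x + 2*y - 2 is:
H = [[-10, 1], [1, 4]]
Trace = -10 + 4 = -6
Determinant = -10*4 - (1)^2 = -41
Discriminant = (-6)^2 - 4*-41 = 200.0
Eigenvalues: lambda_1 = -10.0711, lambda_2 = 4.0711
The function is not convex.

0


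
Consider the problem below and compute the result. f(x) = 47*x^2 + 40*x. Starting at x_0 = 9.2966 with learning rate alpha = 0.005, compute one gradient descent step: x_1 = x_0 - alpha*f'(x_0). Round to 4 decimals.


We compute the gradient at x_0 and apply the update.
f'(x) = 94*x + 40
f'(9.2966) = 94*9.2966 + 40 = 913.8804
x_1 = 9.2966 - 0.005*913.8804 = 4.7272


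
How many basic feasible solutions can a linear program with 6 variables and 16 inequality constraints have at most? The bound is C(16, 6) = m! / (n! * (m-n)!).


Each vertex corresponds to some choice of n active constraints out of m, so the number of vertices is at most C(m, n) = m! / (n!(m-n)!).
m = 16, n = 6
Numerator: 16 * 15 * 14 * 13 * 12 * 11
Denominator: 6! = 720
C(16, 6) = 8008


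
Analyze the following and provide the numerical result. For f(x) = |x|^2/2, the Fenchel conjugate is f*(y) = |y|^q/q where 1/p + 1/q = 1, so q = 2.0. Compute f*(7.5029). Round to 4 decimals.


The conjugate exponent q satisfies 1/p + 1/q = 1.
p = 2, so q = 2/(2 - 1) = 2.0
|y|^q = 7.5029^2.0 = 56.2935
f*(7.5029) = 56.2935 / 2.0 = 28.1468


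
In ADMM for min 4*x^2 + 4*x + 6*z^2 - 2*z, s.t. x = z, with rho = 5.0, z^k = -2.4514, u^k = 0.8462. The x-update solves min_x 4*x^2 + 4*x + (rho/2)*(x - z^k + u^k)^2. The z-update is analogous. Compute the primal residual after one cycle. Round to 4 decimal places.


ADMM iteration with rho = 5.0, z^k = -2.4514, u^k = 0.8462
Step 1: x-update.
Minimize 4*x^2 + 4*x + (5.0/2)*(x + 2.4514 + 0.8462)^2
FOC: (2*4 + 5.0)*x = -4 + 5.0*(-2.4514 - 0.8462)
x^{k+1} = -1.576
Step 2: z-update.
Minimize 6*z^2 - 2*z + (5.0/2)*(-1.576 - z + 0.8462)^2
FOC: (2*6 + 5.0)*z = 2 + 5.0*(-1.576 + 0.8462)
z^{k+1} = -0.097
Step 3: u-update.
u^{k+1} = 0.8462 - 1.576 + 0.097 = -0.6328
Step 4: Primal residual = |-1.576 + 0.097| = 1.479


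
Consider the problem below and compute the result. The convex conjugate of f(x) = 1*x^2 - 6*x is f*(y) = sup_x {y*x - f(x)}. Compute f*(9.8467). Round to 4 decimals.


f*(y) = sup_x {y*x - a*x^2 - b*x} = sup_x {(y-b)*x - a*x^2}
FOC: (y - b) - 2a*x = 0 => x* = (y - b)/(2a)
x* = (9.8467 + 6)/(2*1) = 7.9234
f*(9.8467) = (y-b)^2/(4a) = (9.8467 + 6)^2/(4*1)
= 251.1179/4 = 62.7795


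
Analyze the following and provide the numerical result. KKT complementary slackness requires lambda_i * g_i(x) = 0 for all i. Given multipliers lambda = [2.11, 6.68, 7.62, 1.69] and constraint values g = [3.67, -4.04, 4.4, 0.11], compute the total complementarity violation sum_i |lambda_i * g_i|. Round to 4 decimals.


KKT complementary slackness check:
lambda_1 * g_1 = 2.11 * 3.67 = 7.7437
lambda_2 * g_2 = 6.68 * -4.04 = -26.9872
lambda_3 * g_3 = 7.62 * 4.4 = 33.528
lambda_4 * g_4 = 1.69 * 0.11 = 0.1859
Total violation = 7.7437 + 26.9872 + 33.528 + 0.1859 = 68.4448


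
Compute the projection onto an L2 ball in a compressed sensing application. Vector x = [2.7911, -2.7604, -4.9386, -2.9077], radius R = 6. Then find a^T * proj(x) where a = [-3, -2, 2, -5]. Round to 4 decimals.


Step 1: Compute ||x|| (intermediates to 6 decimals).
||x|| = sqrt(2.7911^2 + (-2.7604)^2 + (-4.9386)^2 + (-2.9077)^2) = 6.946549
Step 2: Project.
Since ||x|| > R, scale = R/||x|| = 6/6.946549 = 0.863738, proj(x) = scale * x
proj(x) = [2.410779, -2.384262, -4.265656, -2.511491]
Step 3: Dot product.
a^T * proj(x) = -3*2.410779 - 2*(-2.384262) + 2*(-4.265656) - 5*(-2.511491) = 1.5623


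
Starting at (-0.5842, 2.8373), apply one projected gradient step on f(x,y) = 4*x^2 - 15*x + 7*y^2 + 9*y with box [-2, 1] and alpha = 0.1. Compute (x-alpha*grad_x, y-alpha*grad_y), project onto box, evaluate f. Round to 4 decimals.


Step 1: Compute gradient at (-0.5842, 2.8373).
grad_x = 2*4*-0.5842 - 15 = -19.6736
grad_y = 2*7*2.8373 + 9 = 48.7222
Step 2: Gradient step.
x_raw = -0.5842 - 0.1*-19.6736 = 1.3832
y_raw = 2.8373 - 0.1*48.7222 = -2.0349
Step 3: Project onto [-2, 1].
x_proj = clip(1.3832) = 1.0
y_proj = clip(-2.0349) = -2.0
Step 4: Evaluate f.
f(1.0, -2.0) = -1.0


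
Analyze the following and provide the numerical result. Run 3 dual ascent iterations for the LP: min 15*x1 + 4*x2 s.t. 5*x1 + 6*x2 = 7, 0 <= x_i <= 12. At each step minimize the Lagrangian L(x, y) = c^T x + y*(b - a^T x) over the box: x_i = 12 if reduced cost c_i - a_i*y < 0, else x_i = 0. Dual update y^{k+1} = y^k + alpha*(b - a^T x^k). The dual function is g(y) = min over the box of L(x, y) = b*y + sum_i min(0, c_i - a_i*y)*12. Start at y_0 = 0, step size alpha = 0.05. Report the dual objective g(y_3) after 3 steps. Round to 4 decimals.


Dual ascent for LP: min 15*x1 + 4*x2, 5*x1 + 6*x2 = 7, 0 <= x_i <= 12
Step 1: y^k = 0.0, reduced costs: (15.0, 4.0)
  x^k = (0.0, 0.0), subgradient = b - a^T x = 7.0
  y^{k+1} = 0.0 + 0.05*7.0 = 0.35
Step 2: y^k = 0.35, reduced costs: (13.25, 1.9)
  x^k = (0.0, 0.0), subgradient = b - a^T x = 7.0
  y^{k+1} = 0.35 + 0.05*7.0 = 0.7
Step 3: y^k = 0.7, reduced costs: (11.5, -0.2)
  x^k = (0.0, 12.0), subgradient = b - a^T x = -65.0
  y^{k+1} = 0.7 + 0.05*-65.0 = -2.55
Dual objective at y_3 = -2.55: reduced costs (27.75, 19.3), box minimizer x = (0.0, 0.0)
g(y_3) = b*y + (c1 - a1*y)*x1 + (c2 - a2*y)*x2 = 7*(-2.55) + 27.75*0.0 + 19.3*0.0 = -17.85 + 0.0 + 0.0 = -17.85


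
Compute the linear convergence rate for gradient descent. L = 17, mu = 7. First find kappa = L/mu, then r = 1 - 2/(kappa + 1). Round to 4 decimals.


Step 1: Compute the condition number.
kappa = L/mu = 17/7 = 2.4286
Step 2: Compute the convergence rate.
r = 1 - 2/(kappa + 1) = 1 - 2*mu/(L + mu) = (L - mu)/(L + mu) = 10/24 = 0.4167


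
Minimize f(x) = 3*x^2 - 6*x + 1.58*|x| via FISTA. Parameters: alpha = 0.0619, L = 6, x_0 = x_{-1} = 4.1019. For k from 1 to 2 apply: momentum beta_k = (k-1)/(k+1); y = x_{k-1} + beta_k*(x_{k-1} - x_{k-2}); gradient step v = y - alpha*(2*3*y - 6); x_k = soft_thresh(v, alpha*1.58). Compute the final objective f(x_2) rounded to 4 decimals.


FISTA on f(x) = 3*x^2 - 6*x + 1.58*|x|
L = 6, alpha = 0.0619
Iteration 1: beta = 0.0, y = 4.1019 + 0.0*(4.1019 - 4.1019) = 4.1019
  grad(y) = 18.6114, v = y - alpha*grad = 2.9499
  prox(v) = soft_thresh(2.9499, 0.0978) = 2.8521
Iteration 2: beta = 0.3333, y = 2.8521 + 0.3333*(2.8521 - 4.1019) = 2.4354
  grad(y) = 8.6126, v = y - alpha*grad = 1.9023
  prox(v) = soft_thresh(1.9023, 0.0978) = 1.8045
f(x_2) = 3*1.8045^2 - 6*1.8045 + 1.58*|1.8045| = 1.7929


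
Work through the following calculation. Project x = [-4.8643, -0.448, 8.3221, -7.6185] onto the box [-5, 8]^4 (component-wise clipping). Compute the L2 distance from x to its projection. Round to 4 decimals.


Project each component onto [-5, 8].
clip(-4.8643) = -4.8643, clip(-0.448) = -0.448, clip(8.3221) = 8.0, clip(-7.6185) = -5.0
Projection = [-4.8643, -0.448, 8.0, -5.0]
Squared diffs: [0.0, 0.0, 0.1037, 6.8565]
Distance = sqrt(6.9602) = 2.6382


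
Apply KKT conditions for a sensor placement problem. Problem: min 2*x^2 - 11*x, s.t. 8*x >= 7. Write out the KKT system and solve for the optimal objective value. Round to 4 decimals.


Step 1: Try lambda = 0 (constraint inactive).
Stationarity: 2*2*x - 11 = 0
x* = 11/(2*2) = 2.75
Check constraint: 8*2.75 = 22.0 >= 7 -- satisfied.
Step 2: Compute optimal value.
f(x*) = 2*2.75^2 - 11*2.75 = -15.125


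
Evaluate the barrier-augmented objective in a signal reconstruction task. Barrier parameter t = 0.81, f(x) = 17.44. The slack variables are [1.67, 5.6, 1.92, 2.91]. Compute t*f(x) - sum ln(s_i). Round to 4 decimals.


Step 1: Compute log-barrier.
ln values: [0.5128, 1.7228, 0.6523, 1.0682]
phi = -(0.5128 + 1.7228 + 0.6523 + 1.0682) = -3.9561
Step 2: Compute augmented objective.
t*f(x) = 0.81*17.44 = 14.1264
Total = 14.1264 - 3.9561 = 10.1703


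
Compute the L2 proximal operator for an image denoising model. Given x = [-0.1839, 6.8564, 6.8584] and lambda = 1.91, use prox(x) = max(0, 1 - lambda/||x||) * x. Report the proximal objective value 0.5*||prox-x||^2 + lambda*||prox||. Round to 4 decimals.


Step 1: Compute ||x||.
||x|| = 9.6996
Step 2: Compute scaling factor.
scale = max(0, 1 - 1.91/9.6996) = 0.8031
Step 3: prox(x) = [-0.1477, 5.5063, 5.5079]
||prox(x)|| = 7.7896
Step 4: Proximal objective.
0.5*||prox-x||^2 = 1.8241
lambda*||prox|| = 14.8781
Total = 16.7021


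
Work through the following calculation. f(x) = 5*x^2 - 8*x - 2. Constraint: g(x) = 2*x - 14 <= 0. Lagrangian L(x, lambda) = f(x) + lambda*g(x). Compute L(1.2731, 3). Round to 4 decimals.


Step 1: Evaluate f(x).
f(1.2731) = 5*1.2731^2 - 8*1.2731 - 2 = -4.0809
Step 2: Evaluate g(x).
g(1.2731) = 2*1.2731 - 14 = -11.4538
Step 3: Compute Lagrangian.
L = -4.0809 + 3*-11.4538 = -38.4423


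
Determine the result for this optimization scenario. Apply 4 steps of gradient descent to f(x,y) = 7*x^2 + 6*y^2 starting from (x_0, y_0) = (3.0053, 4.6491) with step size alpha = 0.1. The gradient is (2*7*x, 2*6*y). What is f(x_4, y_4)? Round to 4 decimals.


Gradient descent on f(x,y) = 7*x^2 + 6*y^2.
Starting point: (3.0053, 4.6491), alpha = 0.1
Step 1: grad_x = 2*7*3.0053 = 42.0742, grad_y = 2*6*4.6491 = 55.7892
  x_1 = 3.0053 - 0.1*42.0742 = -1.2021
  y_1 = 4.6491 - 0.1*55.7892 = -0.9298
Step 2: grad_x = 2*7*-1.2021 = -16.8297, grad_y = 2*6*-0.9298 = -11.1578
  x_2 = -1.2021 - 0.1*-16.8297 = 0.4808
  y_2 = -0.9298 - 0.1*-11.1578 = 0.186
Step 3: grad_x = 2*7*0.4808 = 6.7319, grad_y = 2*6*0.186 = 2.2316
  x_3 = 0.4808 - 0.1*6.7319 = -0.1923
  y_3 = 0.186 - 0.1*2.2316 = -0.0372
Step 4: grad_x = 2*7*-0.1923 = -2.6927, grad_y = 2*6*-0.0372 = -0.4463
  x_4 = -0.1923 - 0.1*-2.6927 = 0.0769
  y_4 = -0.0372 - 0.1*-0.4463 = 0.0074
f(0.0769, 0.0074) = 7*0.0769^2 + 6*0.0074^2 = 0.0418


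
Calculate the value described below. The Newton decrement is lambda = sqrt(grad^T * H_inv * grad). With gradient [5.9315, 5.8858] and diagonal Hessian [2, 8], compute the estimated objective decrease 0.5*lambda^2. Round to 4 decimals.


Step 1: H is diagonal, so H^(-1) * g = [2.9658, 0.7357].
Step 2: g^T H^(-1) g = sum_i g_i^2 / H_ii
  = (5.9315)^2/2 + (5.8858)^2/8
  = 17.5913 + 4.3303 = 21.9217
Step 3: Objective decrease = 0.5 * g^T H^(-1) g = 10.9608


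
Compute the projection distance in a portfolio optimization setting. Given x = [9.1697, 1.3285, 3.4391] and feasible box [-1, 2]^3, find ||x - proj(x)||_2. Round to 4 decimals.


Project each component onto [-1, 2].
clip(9.1697) = 2.0, clip(1.3285) = 1.3285, clip(3.4391) = 2.0
Projection = [2.0, 1.3285, 2.0]
Squared diffs: [51.4046, 0.0, 2.071]
Distance = sqrt(53.4756) = 7.3127


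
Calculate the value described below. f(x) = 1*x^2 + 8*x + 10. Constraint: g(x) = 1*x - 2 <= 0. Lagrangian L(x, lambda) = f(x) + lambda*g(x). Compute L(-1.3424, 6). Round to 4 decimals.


Step 1: Evaluate f(x).
f(-1.3424) = 1*(-1.3424)^2 + 8*(-1.3424) + 10 = 1.0628
Step 2: Evaluate g(x).
g(-1.3424) = 1*-1.3424 - 2 = -3.3424
Step 3: Compute Lagrangian.
L = 1.0628 + 6*-3.3424 = -18.9916


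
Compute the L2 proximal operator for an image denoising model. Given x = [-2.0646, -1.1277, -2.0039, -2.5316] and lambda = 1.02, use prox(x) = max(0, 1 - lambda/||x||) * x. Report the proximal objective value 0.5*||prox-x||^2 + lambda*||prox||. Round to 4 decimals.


Step 1: Compute ||x||.
||x|| = 3.9949
Step 2: Compute scaling factor.
scale = max(0, 1 - 1.02/3.9949) = 0.7447
Step 3: prox(x) = [-1.5374, -0.8398, -1.4922, -1.8852]
||prox(x)|| = 2.9749
Step 4: Proximal objective.
0.5*||prox-x||^2 = 0.5202
lambda*||prox|| = 3.0344
Total = 3.5546


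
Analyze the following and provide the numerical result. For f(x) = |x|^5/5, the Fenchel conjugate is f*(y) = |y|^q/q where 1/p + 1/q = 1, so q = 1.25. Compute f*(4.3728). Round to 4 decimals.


The conjugate exponent q satisfies 1/p + 1/q = 1.
p = 5, so q = 5/(5 - 1) = 1.25
|y|^q = 4.3728^1.25 = 6.3234
f*(4.3728) = 6.3234 / 1.25 = 5.0587


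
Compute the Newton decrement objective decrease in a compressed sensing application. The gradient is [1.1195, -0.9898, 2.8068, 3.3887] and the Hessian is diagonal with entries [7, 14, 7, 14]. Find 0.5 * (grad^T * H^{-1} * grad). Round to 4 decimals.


Step 1: H is diagonal, so H^(-1) * g = [0.1599, -0.0707, 0.401, 0.2421].
Step 2: g^T H^(-1) g = sum_i g_i^2 / H_ii
  = (1.1195)^2/7 + (-0.9898)^2/14 + (2.8068)^2/7 + (3.3887)^2/14
  = 0.179 + 0.07 + 1.1254 + 0.8202 = 2.1947
Step 3: Objective decrease = 0.5 * g^T H^(-1) g = 1.0974


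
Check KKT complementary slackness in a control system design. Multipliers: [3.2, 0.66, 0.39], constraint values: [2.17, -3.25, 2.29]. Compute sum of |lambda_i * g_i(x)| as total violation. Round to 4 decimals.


KKT complementary slackness check:
lambda_1 * g_1 = 3.2 * 2.17 = 6.944
lambda_2 * g_2 = 0.66 * -3.25 = -2.145
lambda_3 * g_3 = 0.39 * 2.29 = 0.8931
Total violation = 6.944 + 2.145 + 0.8931 = 9.9821


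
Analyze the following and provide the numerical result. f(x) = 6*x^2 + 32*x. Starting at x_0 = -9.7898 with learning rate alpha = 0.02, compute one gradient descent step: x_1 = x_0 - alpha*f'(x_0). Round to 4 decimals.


We compute the gradient at x_0 and apply the update.
f'(x) = 12*x + 32
f'(-9.7898) = 12*-9.7898 + 32 = -85.4776
x_1 = -9.7898 - 0.02*-85.4776 = -8.0802


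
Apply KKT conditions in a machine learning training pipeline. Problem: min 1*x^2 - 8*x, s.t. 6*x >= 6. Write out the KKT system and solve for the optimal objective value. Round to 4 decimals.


Step 1: Try lambda = 0 (constraint inactive).
Stationarity: 2*1*x - 8 = 0
x* = 8/(2*1) = 4.0
Check constraint: 6*4.0 = 24.0 >= 6 -- satisfied.
Step 2: Compute optimal value.
f(x*) = 1*4.0^2 - 8*4.0 = -16.0


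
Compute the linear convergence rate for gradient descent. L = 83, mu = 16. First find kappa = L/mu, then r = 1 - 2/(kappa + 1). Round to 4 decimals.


Step 1: Compute the condition number.
kappa = L/mu = 83/16 = 5.1875
Step 2: Compute the convergence rate.
r = 1 - 2/(kappa + 1) = 1 - 2*mu/(L + mu) = (L - mu)/(L + mu) = 67/99 = 0.6768


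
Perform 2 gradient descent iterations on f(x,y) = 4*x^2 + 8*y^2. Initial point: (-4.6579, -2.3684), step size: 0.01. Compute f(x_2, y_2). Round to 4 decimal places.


Gradient descent on f(x,y) = 4*x^2 + 8*y^2.
Starting point: (-4.6579, -2.3684), alpha = 0.01
Step 1: grad_x = 2*4*-4.6579 = -37.2632, grad_y = 2*8*-2.3684 = -37.8944
  x_1 = -4.6579 - 0.01*-37.2632 = -4.2853
  y_1 = -2.3684 - 0.01*-37.8944 = -1.9895
Step 2: grad_x = 2*4*-4.2853 = -34.2821, grad_y = 2*8*-1.9895 = -31.8313
  x_2 = -4.2853 - 0.01*-34.2821 = -3.9424
  y_2 = -1.9895 - 0.01*-31.8313 = -1.6711
f(-3.9424, -1.6711) = 4*(-3.9424)^2 + 8*(-1.6711)^2 = 84.5133


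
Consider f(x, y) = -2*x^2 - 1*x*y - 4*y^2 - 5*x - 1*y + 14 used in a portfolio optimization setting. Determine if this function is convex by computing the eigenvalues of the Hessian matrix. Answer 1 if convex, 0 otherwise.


The Hessian of f(x,y) = -2*x^2 - 1*x*y - 4*y^2 - 5*x - 1*y + 14 is:
H = [[-4, -1], [-1, -8]]
Trace = -4 - 8 = -12
Determinant = -4*-8 - (-1)^2 = 31
Discriminant = (-12)^2 - 4*31 = 20.0
Eigenvalues: lambda_1 = -8.2361, lambda_2 = -3.7639
The function is not convex.

0


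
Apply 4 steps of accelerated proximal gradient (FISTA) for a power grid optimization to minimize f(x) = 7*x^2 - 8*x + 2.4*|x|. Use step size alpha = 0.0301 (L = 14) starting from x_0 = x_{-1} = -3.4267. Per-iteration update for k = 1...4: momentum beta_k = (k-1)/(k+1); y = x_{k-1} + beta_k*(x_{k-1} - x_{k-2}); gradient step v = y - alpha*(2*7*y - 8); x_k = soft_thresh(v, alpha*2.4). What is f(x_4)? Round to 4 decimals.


FISTA on f(x) = 7*x^2 - 8*x + 2.4*|x|
L = 14, alpha = 0.0301
Iteration 1: beta = 0.0, y = -3.4267 + 0.0*(-3.4267 + 3.4267) = -3.4267
  grad(y) = -55.9738, v = y - alpha*grad = -1.7419
  prox(v) = soft_thresh(-1.7419, 0.0722) = -1.6696
Iteration 2: beta = 0.3333, y = -1.6696 + 0.3333*(-1.6696 + 3.4267) = -1.084
  grad(y) = -23.1755, v = y - alpha*grad = -0.3864
  prox(v) = soft_thresh(-0.3864, 0.0722) = -0.3141
Iteration 3: beta = 0.5, y = -0.3141 + 0.5*(-0.3141 + 1.6696) = 0.3636
  grad(y) = -2.9094, v = y - alpha*grad = 0.4512
  prox(v) = soft_thresh(0.4512, 0.0722) = 0.3789
Iteration 4: beta = 0.6, y = 0.3789 + 0.6*(0.3789 + 0.3141) = 0.7948
  grad(y) = 3.1272, v = y - alpha*grad = 0.7007
  prox(v) = soft_thresh(0.7007, 0.0722) = 0.6284
f(x_4) = 7*0.6284^2 - 8*0.6284 + 2.4*|0.6284| = -0.7547


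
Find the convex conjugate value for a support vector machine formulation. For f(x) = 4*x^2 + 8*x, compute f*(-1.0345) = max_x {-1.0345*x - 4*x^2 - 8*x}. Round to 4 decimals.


f*(y) = sup_x {y*x - a*x^2 - b*x} = sup_x {(y-b)*x - a*x^2}
FOC: (y - b) - 2a*x = 0 => x* = (y - b)/(2a)
x* = (-1.0345 - 8)/(2*4) = -1.1293
f*(-1.0345) = (y-b)^2/(4a) = (-1.0345 - 8)^2/(4*4)
= 81.6222/16 = 5.1014


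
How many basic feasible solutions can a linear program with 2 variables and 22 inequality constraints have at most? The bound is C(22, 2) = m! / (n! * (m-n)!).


Each vertex corresponds to some choice of n active constraints out of m, so the number of vertices is at most C(m, n) = m! / (n!(m-n)!).
m = 22, n = 2
Numerator: 22 * 21
Denominator: 2! = 2
C(22, 2) = 231


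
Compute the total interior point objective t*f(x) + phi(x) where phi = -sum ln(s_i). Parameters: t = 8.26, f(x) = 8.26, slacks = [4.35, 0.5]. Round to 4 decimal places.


Step 1: Compute log-barrier.
ln values: [1.4702, -0.6931]
phi = -(1.4702 - 0.6931) = -0.777
Step 2: Compute augmented objective.
t*f(x) = 8.26*8.26 = 68.2276
Total = 68.2276 - 0.777 = 67.4506


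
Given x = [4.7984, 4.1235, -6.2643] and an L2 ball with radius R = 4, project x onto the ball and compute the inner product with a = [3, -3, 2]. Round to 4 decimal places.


Step 1: Compute ||x|| (intermediates to 6 decimals).
||x|| = sqrt(4.7984^2 + 4.1235^2 + (-6.2643)^2) = 8.903334
Step 2: Project.
Since ||x|| > R, scale = R/||x|| = 4/8.903334 = 0.44927, proj(x) = scale * x
proj(x) = [2.155777, 1.852565, -2.814362]
Step 3: Dot product.
a^T * proj(x) = 3*2.155777 - 3*1.852565 + 2*(-2.814362) = -4.7191


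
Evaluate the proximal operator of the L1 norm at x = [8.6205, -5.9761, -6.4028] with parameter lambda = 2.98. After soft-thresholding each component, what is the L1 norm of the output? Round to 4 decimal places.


Soft-thresholding with lambda = 2.98:
prox(8.6205) = sign(8.6205)*max(|8.6205| - 2.98, 0) = 5.6405
prox(-5.9761) = sign(-5.9761)*max(|-5.9761| - 2.98, 0) = -2.9961
prox(-6.4028) = sign(-6.4028)*max(|-6.4028| - 2.98, 0) = -3.4228
prox(x) = [5.6405, -2.9961, -3.4228]
||prox(x)||_1 = 5.6405 + 2.9961 + 3.4228 = 12.0594


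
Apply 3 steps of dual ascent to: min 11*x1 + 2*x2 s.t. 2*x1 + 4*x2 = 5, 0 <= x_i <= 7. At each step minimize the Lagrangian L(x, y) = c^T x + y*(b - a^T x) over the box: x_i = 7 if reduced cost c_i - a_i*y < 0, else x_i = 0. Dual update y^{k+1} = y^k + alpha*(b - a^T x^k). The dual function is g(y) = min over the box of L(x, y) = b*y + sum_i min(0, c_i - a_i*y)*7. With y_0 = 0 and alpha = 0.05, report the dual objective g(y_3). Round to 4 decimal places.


Dual ascent for LP: min 11*x1 + 2*x2, 2*x1 + 4*x2 = 5, 0 <= x_i <= 7
Step 1: y^k = 0.0, reduced costs: (11.0, 2.0)
  x^k = (0.0, 0.0), subgradient = b - a^T x = 5.0
  y^{k+1} = 0.0 + 0.05*5.0 = 0.25
Step 2: y^k = 0.25, reduced costs: (10.5, 1.0)
  x^k = (0.0, 0.0), subgradient = b - a^T x = 5.0
  y^{k+1} = 0.25 + 0.05*5.0 = 0.5
Step 3: y^k = 0.5, reduced costs: (10.0, 0.0)
  x^k = (0.0, 0.0), subgradient = b - a^T x = 5.0
  y^{k+1} = 0.5 + 0.05*5.0 = 0.75
Dual objective at y_3 = 0.75: reduced costs (9.5, -1.0), box minimizer x = (0.0, 7.0)
g(y_3) = b*y + (c1 - a1*y)*x1 + (c2 - a2*y)*x2 = 5*0.75 + 9.5*0.0 + (-1.0)*7.0 = 3.75 + 0.0 - 7.0 = -3.25


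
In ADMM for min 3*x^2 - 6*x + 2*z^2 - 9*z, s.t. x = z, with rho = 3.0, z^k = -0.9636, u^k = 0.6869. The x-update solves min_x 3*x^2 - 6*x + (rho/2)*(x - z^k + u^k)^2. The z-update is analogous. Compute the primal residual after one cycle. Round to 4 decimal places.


ADMM iteration with rho = 3.0, z^k = -0.9636, u^k = 0.6869
Step 1: x-update.
Minimize 3*x^2 - 6*x + (3.0/2)*(x + 0.9636 + 0.6869)^2
FOC: (2*3 + 3.0)*x = 6 + 3.0*(-0.9636 - 0.6869)
x^{k+1} = 0.1165
Step 2: z-update.
Minimize 2*z^2 - 9*z + (3.0/2)*(0.1165 - z + 0.6869)^2
FOC: (2*2 + 3.0)*z = 9 + 3.0*(0.1165 + 0.6869)
z^{k+1} = 1.63
Step 3: u-update.
u^{k+1} = 0.6869 + 0.1165 - 1.63 = -0.8266
Step 4: Primal residual = |0.1165 - 1.63| = 1.5135


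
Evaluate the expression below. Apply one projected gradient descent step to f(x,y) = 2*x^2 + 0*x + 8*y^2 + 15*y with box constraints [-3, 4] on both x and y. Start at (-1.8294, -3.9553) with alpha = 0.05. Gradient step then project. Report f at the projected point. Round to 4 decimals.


Step 1: Compute gradient at (-1.8294, -3.9553).
grad_x = 2*2*-1.8294 + 0 = -7.3176
grad_y = 2*8*-3.9553 + 15 = -48.2848
Step 2: Gradient step.
x_raw = -1.8294 - 0.05*-7.3176 = -1.4635
y_raw = -3.9553 - 0.05*-48.2848 = -1.5411
Step 3: Project onto [-3, 4].
x_proj = clip(-1.4635) = -1.4635
y_proj = clip(-1.5411) = -1.5411
Step 4: Evaluate f.
f(-1.4635, -1.5411) = 0.1668


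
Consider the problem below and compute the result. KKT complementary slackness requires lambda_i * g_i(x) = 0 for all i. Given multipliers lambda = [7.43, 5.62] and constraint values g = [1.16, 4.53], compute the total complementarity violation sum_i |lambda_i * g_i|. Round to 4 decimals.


KKT complementary slackness check:
lambda_1 * g_1 = 7.43 * 1.16 = 8.6188
lambda_2 * g_2 = 5.62 * 4.53 = 25.4586
Total violation = 8.6188 + 25.4586 = 34.0774


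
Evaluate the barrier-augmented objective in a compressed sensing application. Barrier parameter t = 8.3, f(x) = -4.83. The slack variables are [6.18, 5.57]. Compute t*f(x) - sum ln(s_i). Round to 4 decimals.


Step 1: Compute log-barrier.
ln values: [1.8213, 1.7174]
phi = -(1.8213 + 1.7174) = -3.5387
Step 2: Compute augmented objective.
t*f(x) = 8.3*-4.83 = -40.089
Total = -40.089 - 3.5387 = -43.6277


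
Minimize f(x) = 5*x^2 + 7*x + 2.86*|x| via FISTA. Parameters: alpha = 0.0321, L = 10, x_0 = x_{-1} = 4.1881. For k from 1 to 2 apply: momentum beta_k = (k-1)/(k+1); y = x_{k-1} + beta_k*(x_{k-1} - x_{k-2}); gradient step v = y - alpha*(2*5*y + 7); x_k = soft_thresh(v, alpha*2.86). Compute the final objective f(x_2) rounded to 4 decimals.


FISTA on f(x) = 5*x^2 + 7*x + 2.86*|x|
L = 10, alpha = 0.0321
Iteration 1: beta = 0.0, y = 4.1881 + 0.0*(4.1881 - 4.1881) = 4.1881
  grad(y) = 48.881, v = y - alpha*grad = 2.619
  prox(v) = soft_thresh(2.619, 0.0918) = 2.5272
Iteration 2: beta = 0.3333, y = 2.5272 + 0.3333*(2.5272 - 4.1881) = 1.9736
  grad(y) = 26.7359, v = y - alpha*grad = 1.1154
  prox(v) = soft_thresh(1.1154, 0.0918) = 1.0236
f(x_2) = 5*1.0236^2 + 7*1.0236 + 2.86*|1.0236| = 15.3306


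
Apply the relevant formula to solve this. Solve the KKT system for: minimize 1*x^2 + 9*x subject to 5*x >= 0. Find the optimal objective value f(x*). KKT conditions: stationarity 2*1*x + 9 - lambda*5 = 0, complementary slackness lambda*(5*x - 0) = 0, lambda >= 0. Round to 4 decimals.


Step 1: Try lambda = 0 (constraint inactive).
x_unc = -9/(2*1) = -4.5
Check: 5*-4.5 = -22.5 < 0 -- violated!
Step 2: Constraint must be active: 5*x = 0
x* = 0/5 = 0.0
lambda = (2*1*0.0 + 9)/5 = 1.8
Step 3: Compute optimal value.
f(x*) = 1*0.0^2 + 9*0.0 = 0.0


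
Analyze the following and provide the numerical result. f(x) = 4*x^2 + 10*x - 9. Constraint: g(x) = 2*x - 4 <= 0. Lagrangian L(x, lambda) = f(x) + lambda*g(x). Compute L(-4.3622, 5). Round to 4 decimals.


Step 1: Evaluate f(x).
f(-4.3622) = 4*(-4.3622)^2 + 10*(-4.3622) - 9 = 23.4932
Step 2: Evaluate g(x).
g(-4.3622) = 2*-4.3622 - 4 = -12.7244
Step 3: Compute Lagrangian.
L = 23.4932 + 5*-12.7244 = -40.1288


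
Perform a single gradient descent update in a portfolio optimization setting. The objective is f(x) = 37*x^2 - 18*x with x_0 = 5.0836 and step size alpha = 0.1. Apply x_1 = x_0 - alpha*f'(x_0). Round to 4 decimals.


We compute the gradient at x_0 and apply the update.
f'(x) = 74*x - 18
f'(5.0836) = 74*5.0836 - 18 = 358.1864
x_1 = 5.0836 - 0.1*358.1864 = -30.735


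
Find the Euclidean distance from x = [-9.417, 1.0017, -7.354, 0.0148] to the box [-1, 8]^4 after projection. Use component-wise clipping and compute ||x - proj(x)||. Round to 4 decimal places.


Project each component onto [-1, 8].
clip(-9.417) = -1.0, clip(1.0017) = 1.0017, clip(-7.354) = -1.0, clip(0.0148) = 0.0148
Projection = [-1.0, 1.0017, -1.0, 0.0148]
Squared diffs: [70.8459, 0.0, 40.3733, 0.0]
Distance = sqrt(111.2192) = 10.5461


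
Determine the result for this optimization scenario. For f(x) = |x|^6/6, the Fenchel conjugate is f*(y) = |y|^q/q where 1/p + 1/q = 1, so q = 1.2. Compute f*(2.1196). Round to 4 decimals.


The conjugate exponent q satisfies 1/p + 1/q = 1.
p = 6, so q = 6/(6 - 1) = 1.2
|y|^q = 2.1196^1.2 = 2.4632
f*(2.1196) = 2.4632 / 1.2 = 2.0527


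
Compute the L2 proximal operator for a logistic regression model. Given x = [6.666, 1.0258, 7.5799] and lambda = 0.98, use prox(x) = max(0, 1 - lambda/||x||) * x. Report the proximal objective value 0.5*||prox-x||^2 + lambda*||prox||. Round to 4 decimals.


Step 1: Compute ||x||.
||x|| = 10.1461
Step 2: Compute scaling factor.
scale = max(0, 1 - 0.98/10.1461) = 0.9034
Step 3: prox(x) = [6.0221, 0.9267, 6.8478]
||prox(x)|| = 9.1661
Step 4: Proximal objective.
0.5*||prox-x||^2 = 0.4802
lambda*||prox|| = 8.9828
Total = 9.4629


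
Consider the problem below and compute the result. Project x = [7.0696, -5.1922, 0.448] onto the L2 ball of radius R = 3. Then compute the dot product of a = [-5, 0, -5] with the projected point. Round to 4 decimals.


Step 1: Compute ||x|| (intermediates to 6 decimals).
||x|| = sqrt(7.0696^2 + (-5.1922)^2 + 0.448^2) = 8.782875
Step 2: Project.
Since ||x|| > R, scale = R/||x|| = 3/8.782875 = 0.341574, proj(x) = scale * x
proj(x) = [2.414792, -1.773521, 0.153025]
Step 3: Dot product.
a^T * proj(x) = -5*2.414792 + 0*(-1.773521) - 5*0.153025 = -12.8391


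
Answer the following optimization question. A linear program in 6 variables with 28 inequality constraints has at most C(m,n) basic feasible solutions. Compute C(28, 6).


Each vertex corresponds to some choice of n active constraints out of m, so the number of vertices is at most C(m, n) = m! / (n!(m-n)!).
m = 28, n = 6
Numerator: 28 * 27 * 26 * 25 * 24 * 23
Denominator: 6! = 720
C(28, 6) = 376740
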